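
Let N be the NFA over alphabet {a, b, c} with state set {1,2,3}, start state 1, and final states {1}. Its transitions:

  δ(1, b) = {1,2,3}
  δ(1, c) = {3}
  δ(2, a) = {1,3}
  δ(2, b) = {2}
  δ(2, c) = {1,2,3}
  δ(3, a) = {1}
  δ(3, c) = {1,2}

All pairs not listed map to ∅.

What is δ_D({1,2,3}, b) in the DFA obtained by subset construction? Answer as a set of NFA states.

δ(1,b) = {1,2,3}; δ(2,b) = {2}; δ(3,b) = ∅.
Union: {1,2,3}.

{1,2,3}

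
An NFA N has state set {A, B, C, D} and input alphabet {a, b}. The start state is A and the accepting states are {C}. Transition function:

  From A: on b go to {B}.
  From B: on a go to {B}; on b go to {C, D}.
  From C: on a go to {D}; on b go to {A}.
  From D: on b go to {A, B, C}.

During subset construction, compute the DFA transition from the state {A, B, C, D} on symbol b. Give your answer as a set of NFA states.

δ(A,b) = {B}; δ(B,b) = {C, D}; δ(C,b) = {A}; δ(D,b) = {A, B, C}.
Union: {A, B, C, D}.

{A, B, C, D}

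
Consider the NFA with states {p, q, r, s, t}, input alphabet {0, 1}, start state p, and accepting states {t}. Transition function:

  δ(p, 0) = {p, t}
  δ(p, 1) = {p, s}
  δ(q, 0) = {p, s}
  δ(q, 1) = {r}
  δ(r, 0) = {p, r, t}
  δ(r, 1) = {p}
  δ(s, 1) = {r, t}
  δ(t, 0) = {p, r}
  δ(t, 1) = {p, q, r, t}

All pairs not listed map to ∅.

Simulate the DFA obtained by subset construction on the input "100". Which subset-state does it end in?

Start: {p}.
δ(p,1) = {p, s}.
Union: {p, s}.
After 1: {p, s}.
δ(p,0) = {p, t}; δ(s,0) = ∅.
Union: {p, t}.
After 0: {p, t}.
δ(p,0) = {p, t}; δ(t,0) = {p, r}.
Union: {p, r, t}.
After 0: {p, r, t}.

{p, r, t}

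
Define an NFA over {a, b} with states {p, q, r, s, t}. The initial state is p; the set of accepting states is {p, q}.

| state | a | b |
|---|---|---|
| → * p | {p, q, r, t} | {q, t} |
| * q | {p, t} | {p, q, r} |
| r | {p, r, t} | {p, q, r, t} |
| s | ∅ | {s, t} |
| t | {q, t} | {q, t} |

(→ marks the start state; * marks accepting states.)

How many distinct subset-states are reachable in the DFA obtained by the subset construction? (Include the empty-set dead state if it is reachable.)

4

Start state of the DFA: {p}.
{p} --a--> {p, q, r, t}  [new]
{p} --b--> {q, t}  [new]
{p, q, r, t} --a--> {p, q, r, t}  [seen]
{p, q, r, t} --b--> {p, q, r, t}  [seen]
{q, t} --a--> {p, q, t}  [new]
{q, t} --b--> {p, q, r, t}  [seen]
{p, q, t} --a--> {p, q, r, t}  [seen]
{p, q, t} --b--> {p, q, r, t}  [seen]
Reachable DFA states: {p}, {p, q, r, t}, {q, t}, {p, q, t}.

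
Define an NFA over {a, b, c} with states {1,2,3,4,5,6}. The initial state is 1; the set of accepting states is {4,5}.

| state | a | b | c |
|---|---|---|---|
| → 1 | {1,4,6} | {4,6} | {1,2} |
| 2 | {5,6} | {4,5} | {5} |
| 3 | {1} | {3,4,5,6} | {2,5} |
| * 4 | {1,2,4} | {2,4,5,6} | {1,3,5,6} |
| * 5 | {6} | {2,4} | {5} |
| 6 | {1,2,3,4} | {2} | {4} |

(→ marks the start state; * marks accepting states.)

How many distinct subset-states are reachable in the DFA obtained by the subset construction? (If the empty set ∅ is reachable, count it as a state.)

Start state of the DFA: {1}.
{1} --a--> {1,4,6}  [new]
{1} --b--> {4,6}  [new]
{1} --c--> {1,2}  [new]
{1,4,6} --a--> {1,2,3,4,6}  [new]
{1,4,6} --b--> {2,4,5,6}  [new]
{1,4,6} --c--> {1,2,3,4,5,6}  [new]
{4,6} --a--> {1,2,3,4}  [new]
{4,6} --b--> {2,4,5,6}  [seen]
{4,6} --c--> {1,3,4,5,6}  [new]
{1,2} --a--> {1,4,5,6}  [new]
{1,2} --b--> {4,5,6}  [new]
{1,2} --c--> {1,2,5}  [new]
{1,2,3,4,6} --a--> {1,2,3,4,5,6}  [seen]
{1,2,3,4,6} --b--> {2,3,4,5,6}  [new]
{1,2,3,4,6} --c--> {1,2,3,4,5,6}  [seen]
{2,4,5,6} --a--> {1,2,3,4,5,6}  [seen]
{2,4,5,6} --b--> {2,4,5,6}  [seen]
{2,4,5,6} --c--> {1,3,4,5,6}  [seen]
{1,2,3,4,5,6} --a--> {1,2,3,4,5,6}  [seen]
{1,2,3,4,5,6} --b--> {2,3,4,5,6}  [seen]
{1,2,3,4,5,6} --c--> {1,2,3,4,5,6}  [seen]
{1,2,3,4} --a--> {1,2,4,5,6}  [new]
{1,2,3,4} --b--> {2,3,4,5,6}  [seen]
{1,2,3,4} --c--> {1,2,3,5,6}  [new]
{1,3,4,5,6} --a--> {1,2,3,4,6}  [seen]
{1,3,4,5,6} --b--> {2,3,4,5,6}  [seen]
{1,3,4,5,6} --c--> {1,2,3,4,5,6}  [seen]
{1,4,5,6} --a--> {1,2,3,4,6}  [seen]
{1,4,5,6} --b--> {2,4,5,6}  [seen]
{1,4,5,6} --c--> {1,2,3,4,5,6}  [seen]
{4,5,6} --a--> {1,2,3,4,6}  [seen]
{4,5,6} --b--> {2,4,5,6}  [seen]
{4,5,6} --c--> {1,3,4,5,6}  [seen]
{1,2,5} --a--> {1,4,5,6}  [seen]
{1,2,5} --b--> {2,4,5,6}  [seen]
{1,2,5} --c--> {1,2,5}  [seen]
{2,3,4,5,6} --a--> {1,2,3,4,5,6}  [seen]
{2,3,4,5,6} --b--> {2,3,4,5,6}  [seen]
{2,3,4,5,6} --c--> {1,2,3,4,5,6}  [seen]
{1,2,4,5,6} --a--> {1,2,3,4,5,6}  [seen]
{1,2,4,5,6} --b--> {2,4,5,6}  [seen]
{1,2,4,5,6} --c--> {1,2,3,4,5,6}  [seen]
{1,2,3,5,6} --a--> {1,2,3,4,5,6}  [seen]
{1,2,3,5,6} --b--> {2,3,4,5,6}  [seen]
{1,2,3,5,6} --c--> {1,2,4,5}  [new]
{1,2,4,5} --a--> {1,2,4,5,6}  [seen]
{1,2,4,5} --b--> {2,4,5,6}  [seen]
{1,2,4,5} --c--> {1,2,3,5,6}  [seen]
Reachable DFA states: {1}, {1,4,6}, {4,6}, {1,2}, {1,2,3,4,6}, {2,4,5,6}, {1,2,3,4,5,6}, {1,2,3,4}, {1,3,4,5,6}, {1,4,5,6}, {4,5,6}, {1,2,5}, {2,3,4,5,6}, {1,2,4,5,6}, {1,2,3,5,6}, {1,2,4,5}.

16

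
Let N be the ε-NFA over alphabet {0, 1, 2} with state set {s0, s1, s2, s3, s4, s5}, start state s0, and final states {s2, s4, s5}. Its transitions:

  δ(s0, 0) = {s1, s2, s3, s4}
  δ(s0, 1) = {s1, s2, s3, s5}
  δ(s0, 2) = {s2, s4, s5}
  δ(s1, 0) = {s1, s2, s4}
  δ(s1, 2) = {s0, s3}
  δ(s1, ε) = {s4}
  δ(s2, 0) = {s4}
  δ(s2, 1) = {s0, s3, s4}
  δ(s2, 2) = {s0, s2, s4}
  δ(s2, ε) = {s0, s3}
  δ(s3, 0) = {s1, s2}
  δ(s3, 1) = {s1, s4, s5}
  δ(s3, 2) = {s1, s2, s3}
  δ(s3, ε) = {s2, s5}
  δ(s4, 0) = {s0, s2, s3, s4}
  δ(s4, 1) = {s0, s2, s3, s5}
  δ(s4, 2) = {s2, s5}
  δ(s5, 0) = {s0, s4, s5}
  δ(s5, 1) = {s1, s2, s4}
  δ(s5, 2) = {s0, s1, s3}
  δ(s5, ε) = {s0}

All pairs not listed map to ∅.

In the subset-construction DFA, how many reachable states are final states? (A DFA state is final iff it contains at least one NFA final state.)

2

Start state of the DFA: {s0} (ε-closure of the NFA start).
{s0} --0--> {s0, s1, s2, s3, s4, s5}  [new]
{s0} --1--> {s0, s1, s2, s3, s4, s5}  [seen]
{s0} --2--> {s0, s2, s3, s4, s5}  [new]
{s0, s1, s2, s3, s4, s5} --0--> {s0, s1, s2, s3, s4, s5}  [seen]
{s0, s1, s2, s3, s4, s5} --1--> {s0, s1, s2, s3, s4, s5}  [seen]
{s0, s1, s2, s3, s4, s5} --2--> {s0, s1, s2, s3, s4, s5}  [seen]
{s0, s2, s3, s4, s5} --0--> {s0, s1, s2, s3, s4, s5}  [seen]
{s0, s2, s3, s4, s5} --1--> {s0, s1, s2, s3, s4, s5}  [seen]
{s0, s2, s3, s4, s5} --2--> {s0, s1, s2, s3, s4, s5}  [seen]
Reachable DFA states: {s0}, {s0, s1, s2, s3, s4, s5}, {s0, s2, s3, s4, s5}.
Accepting DFA states (contain an NFA accepting state): {s0, s1, s2, s3, s4, s5}, {s0, s2, s3, s4, s5}.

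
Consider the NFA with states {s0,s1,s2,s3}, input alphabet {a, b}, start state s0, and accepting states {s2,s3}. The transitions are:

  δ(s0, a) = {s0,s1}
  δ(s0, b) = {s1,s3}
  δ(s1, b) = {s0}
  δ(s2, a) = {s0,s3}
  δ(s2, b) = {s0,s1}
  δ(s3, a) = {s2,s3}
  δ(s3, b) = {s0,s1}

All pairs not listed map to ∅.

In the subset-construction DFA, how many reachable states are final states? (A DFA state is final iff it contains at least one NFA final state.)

5

Start state of the DFA: {s0}.
{s0} --a--> {s0,s1}  [new]
{s0} --b--> {s1,s3}  [new]
{s0,s1} --a--> {s0,s1}  [seen]
{s0,s1} --b--> {s0,s1,s3}  [new]
{s1,s3} --a--> {s2,s3}  [new]
{s1,s3} --b--> {s0,s1}  [seen]
{s0,s1,s3} --a--> {s0,s1,s2,s3}  [new]
{s0,s1,s3} --b--> {s0,s1,s3}  [seen]
{s2,s3} --a--> {s0,s2,s3}  [new]
{s2,s3} --b--> {s0,s1}  [seen]
{s0,s1,s2,s3} --a--> {s0,s1,s2,s3}  [seen]
{s0,s1,s2,s3} --b--> {s0,s1,s3}  [seen]
{s0,s2,s3} --a--> {s0,s1,s2,s3}  [seen]
{s0,s2,s3} --b--> {s0,s1,s3}  [seen]
Reachable DFA states: {s0}, {s0,s1}, {s1,s3}, {s0,s1,s3}, {s2,s3}, {s0,s1,s2,s3}, {s0,s2,s3}.
Accepting DFA states (contain an NFA accepting state): {s1,s3}, {s0,s1,s3}, {s2,s3}, {s0,s1,s2,s3}, {s0,s2,s3}.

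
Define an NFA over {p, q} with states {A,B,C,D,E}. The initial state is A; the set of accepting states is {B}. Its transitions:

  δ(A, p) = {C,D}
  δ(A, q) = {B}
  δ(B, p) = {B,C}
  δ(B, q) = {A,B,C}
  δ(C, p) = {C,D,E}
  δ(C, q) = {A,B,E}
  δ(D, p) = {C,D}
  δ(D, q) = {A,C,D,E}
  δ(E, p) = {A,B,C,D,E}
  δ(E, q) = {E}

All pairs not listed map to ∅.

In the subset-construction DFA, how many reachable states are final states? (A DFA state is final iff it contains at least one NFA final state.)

Start state of the DFA: {A}.
{A} --p--> {C,D}  [new]
{A} --q--> {B}  [new]
{C,D} --p--> {C,D,E}  [new]
{C,D} --q--> {A,B,C,D,E}  [new]
{B} --p--> {B,C}  [new]
{B} --q--> {A,B,C}  [new]
{C,D,E} --p--> {A,B,C,D,E}  [seen]
{C,D,E} --q--> {A,B,C,D,E}  [seen]
{A,B,C,D,E} --p--> {A,B,C,D,E}  [seen]
{A,B,C,D,E} --q--> {A,B,C,D,E}  [seen]
{B,C} --p--> {B,C,D,E}  [new]
{B,C} --q--> {A,B,C,E}  [new]
{A,B,C} --p--> {B,C,D,E}  [seen]
{A,B,C} --q--> {A,B,C,E}  [seen]
{B,C,D,E} --p--> {A,B,C,D,E}  [seen]
{B,C,D,E} --q--> {A,B,C,D,E}  [seen]
{A,B,C,E} --p--> {A,B,C,D,E}  [seen]
{A,B,C,E} --q--> {A,B,C,E}  [seen]
Reachable DFA states: {A}, {C,D}, {B}, {C,D,E}, {A,B,C,D,E}, {B,C}, {A,B,C}, {B,C,D,E}, {A,B,C,E}.
Accepting DFA states (contain an NFA accepting state): {B}, {A,B,C,D,E}, {B,C}, {A,B,C}, {B,C,D,E}, {A,B,C,E}.

6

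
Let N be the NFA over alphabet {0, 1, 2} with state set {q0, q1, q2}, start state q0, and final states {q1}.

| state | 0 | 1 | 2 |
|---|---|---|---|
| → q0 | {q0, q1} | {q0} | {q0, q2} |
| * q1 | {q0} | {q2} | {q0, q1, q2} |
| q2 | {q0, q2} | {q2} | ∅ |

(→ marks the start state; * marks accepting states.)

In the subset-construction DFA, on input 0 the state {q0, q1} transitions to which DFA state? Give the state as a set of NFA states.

{q0, q1}

δ(q0,0) = {q0, q1}; δ(q1,0) = {q0}.
Union: {q0, q1}.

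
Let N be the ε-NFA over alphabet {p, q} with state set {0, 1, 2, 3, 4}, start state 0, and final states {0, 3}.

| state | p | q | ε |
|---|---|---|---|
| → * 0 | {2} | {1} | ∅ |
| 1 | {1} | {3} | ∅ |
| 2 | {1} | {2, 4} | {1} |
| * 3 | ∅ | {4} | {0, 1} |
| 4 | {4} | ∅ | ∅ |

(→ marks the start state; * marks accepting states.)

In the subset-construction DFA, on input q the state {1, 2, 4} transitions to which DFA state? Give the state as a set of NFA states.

δ(1,q) = {3}; δ(2,q) = {2, 4}; δ(4,q) = ∅.
Union: {2, 3, 4}.
ε-closure gives {0, 1, 2, 3, 4}.

{0, 1, 2, 3, 4}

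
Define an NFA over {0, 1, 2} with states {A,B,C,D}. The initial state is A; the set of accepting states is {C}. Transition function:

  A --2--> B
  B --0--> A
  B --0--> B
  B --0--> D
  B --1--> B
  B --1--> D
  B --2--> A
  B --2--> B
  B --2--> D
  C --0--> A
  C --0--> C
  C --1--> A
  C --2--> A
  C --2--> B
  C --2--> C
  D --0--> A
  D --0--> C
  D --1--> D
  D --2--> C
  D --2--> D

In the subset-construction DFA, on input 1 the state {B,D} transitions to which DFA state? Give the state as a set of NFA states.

δ(B,1) = {B,D}; δ(D,1) = {D}.
Union: {B,D}.

{B,D}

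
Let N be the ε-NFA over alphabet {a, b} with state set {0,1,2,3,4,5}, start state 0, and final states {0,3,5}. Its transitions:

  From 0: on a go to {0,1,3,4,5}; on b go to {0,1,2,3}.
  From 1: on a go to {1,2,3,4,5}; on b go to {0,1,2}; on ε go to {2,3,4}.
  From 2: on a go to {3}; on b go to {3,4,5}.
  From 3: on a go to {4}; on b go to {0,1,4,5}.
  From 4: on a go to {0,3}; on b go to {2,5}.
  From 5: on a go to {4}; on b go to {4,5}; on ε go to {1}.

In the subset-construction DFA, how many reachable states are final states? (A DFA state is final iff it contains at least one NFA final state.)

Start state of the DFA: {0} (ε-closure of the NFA start).
{0} --a--> {0,1,2,3,4,5}  [new]
{0} --b--> {0,1,2,3,4}  [new]
{0,1,2,3,4,5} --a--> {0,1,2,3,4,5}  [seen]
{0,1,2,3,4,5} --b--> {0,1,2,3,4,5}  [seen]
{0,1,2,3,4} --a--> {0,1,2,3,4,5}  [seen]
{0,1,2,3,4} --b--> {0,1,2,3,4,5}  [seen]
Reachable DFA states: {0}, {0,1,2,3,4,5}, {0,1,2,3,4}.
Accepting DFA states (contain an NFA accepting state): {0}, {0,1,2,3,4,5}, {0,1,2,3,4}.

3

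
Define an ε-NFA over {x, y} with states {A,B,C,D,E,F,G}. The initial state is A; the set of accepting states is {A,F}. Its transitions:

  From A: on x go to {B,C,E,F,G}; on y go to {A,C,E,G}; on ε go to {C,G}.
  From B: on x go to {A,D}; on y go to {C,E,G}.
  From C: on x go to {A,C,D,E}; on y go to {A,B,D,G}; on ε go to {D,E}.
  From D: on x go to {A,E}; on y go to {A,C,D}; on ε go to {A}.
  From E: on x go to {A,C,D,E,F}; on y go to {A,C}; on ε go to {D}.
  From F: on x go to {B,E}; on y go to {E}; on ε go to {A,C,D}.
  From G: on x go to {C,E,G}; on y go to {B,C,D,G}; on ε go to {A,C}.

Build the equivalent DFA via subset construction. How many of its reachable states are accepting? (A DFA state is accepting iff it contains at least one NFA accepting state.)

3

Start state of the DFA: {A,C,D,E,G} (ε-closure of the NFA start).
{A,C,D,E,G} --x--> {A,B,C,D,E,F,G}  [new]
{A,C,D,E,G} --y--> {A,B,C,D,E,G}  [new]
{A,B,C,D,E,F,G} --x--> {A,B,C,D,E,F,G}  [seen]
{A,B,C,D,E,F,G} --y--> {A,B,C,D,E,G}  [seen]
{A,B,C,D,E,G} --x--> {A,B,C,D,E,F,G}  [seen]
{A,B,C,D,E,G} --y--> {A,B,C,D,E,G}  [seen]
Reachable DFA states: {A,C,D,E,G}, {A,B,C,D,E,F,G}, {A,B,C,D,E,G}.
Accepting DFA states (contain an NFA accepting state): {A,C,D,E,G}, {A,B,C,D,E,F,G}, {A,B,C,D,E,G}.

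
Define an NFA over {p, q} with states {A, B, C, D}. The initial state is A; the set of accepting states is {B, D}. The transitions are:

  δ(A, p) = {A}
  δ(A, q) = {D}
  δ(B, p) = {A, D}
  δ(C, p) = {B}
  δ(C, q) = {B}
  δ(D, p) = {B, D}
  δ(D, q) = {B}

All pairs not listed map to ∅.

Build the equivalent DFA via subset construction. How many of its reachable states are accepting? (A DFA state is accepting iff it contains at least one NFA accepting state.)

5

Start state of the DFA: {A}.
{A} --p--> {A}  [seen]
{A} --q--> {D}  [new]
{D} --p--> {B, D}  [new]
{D} --q--> {B}  [new]
{B, D} --p--> {A, B, D}  [new]
{B, D} --q--> {B}  [seen]
{B} --p--> {A, D}  [new]
{B} --q--> ∅  [new]
{A, B, D} --p--> {A, B, D}  [seen]
{A, B, D} --q--> {B, D}  [seen]
{A, D} --p--> {A, B, D}  [seen]
{A, D} --q--> {B, D}  [seen]
∅ --p--> ∅  [seen]
∅ --q--> ∅  [seen]
Reachable DFA states: {A}, {D}, {B, D}, {B}, {A, B, D}, {A, D}, ∅.
Accepting DFA states (contain an NFA accepting state): {D}, {B, D}, {B}, {A, B, D}, {A, D}.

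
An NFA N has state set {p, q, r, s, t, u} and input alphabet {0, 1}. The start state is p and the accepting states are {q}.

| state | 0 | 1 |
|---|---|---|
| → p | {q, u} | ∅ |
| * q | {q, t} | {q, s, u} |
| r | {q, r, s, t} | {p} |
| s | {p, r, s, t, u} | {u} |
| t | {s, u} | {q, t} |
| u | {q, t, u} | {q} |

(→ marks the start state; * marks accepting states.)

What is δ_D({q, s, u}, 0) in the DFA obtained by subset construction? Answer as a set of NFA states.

δ(q,0) = {q, t}; δ(s,0) = {p, r, s, t, u}; δ(u,0) = {q, t, u}.
Union: {p, q, r, s, t, u}.

{p, q, r, s, t, u}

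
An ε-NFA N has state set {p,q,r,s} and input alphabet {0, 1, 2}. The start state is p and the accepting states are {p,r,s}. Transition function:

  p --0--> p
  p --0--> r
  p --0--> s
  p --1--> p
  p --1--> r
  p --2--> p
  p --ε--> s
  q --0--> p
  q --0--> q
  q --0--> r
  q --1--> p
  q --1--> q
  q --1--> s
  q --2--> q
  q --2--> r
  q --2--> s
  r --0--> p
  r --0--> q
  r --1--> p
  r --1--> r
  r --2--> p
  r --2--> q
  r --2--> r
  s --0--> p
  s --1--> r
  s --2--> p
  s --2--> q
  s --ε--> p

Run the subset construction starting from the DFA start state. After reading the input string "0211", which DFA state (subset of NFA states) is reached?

{p,q,r,s}

Start: {p,s}.
δ(p,0) = {p,r,s}; δ(s,0) = {p}.
Union: {p,r,s}.
After 0: {p,r,s}.
δ(p,2) = {p}; δ(r,2) = {p,q,r}; δ(s,2) = {p,q}.
Union: {p,q,r}.
ε-closure gives {p,q,r,s}.
After 2: {p,q,r,s}.
δ(p,1) = {p,r}; δ(q,1) = {p,q,s}; δ(r,1) = {p,r}; δ(s,1) = {r}.
Union: {p,q,r,s}.
After 1: {p,q,r,s}.
δ(p,1) = {p,r}; δ(q,1) = {p,q,s}; δ(r,1) = {p,r}; δ(s,1) = {r}.
Union: {p,q,r,s}.
After 1: {p,q,r,s}.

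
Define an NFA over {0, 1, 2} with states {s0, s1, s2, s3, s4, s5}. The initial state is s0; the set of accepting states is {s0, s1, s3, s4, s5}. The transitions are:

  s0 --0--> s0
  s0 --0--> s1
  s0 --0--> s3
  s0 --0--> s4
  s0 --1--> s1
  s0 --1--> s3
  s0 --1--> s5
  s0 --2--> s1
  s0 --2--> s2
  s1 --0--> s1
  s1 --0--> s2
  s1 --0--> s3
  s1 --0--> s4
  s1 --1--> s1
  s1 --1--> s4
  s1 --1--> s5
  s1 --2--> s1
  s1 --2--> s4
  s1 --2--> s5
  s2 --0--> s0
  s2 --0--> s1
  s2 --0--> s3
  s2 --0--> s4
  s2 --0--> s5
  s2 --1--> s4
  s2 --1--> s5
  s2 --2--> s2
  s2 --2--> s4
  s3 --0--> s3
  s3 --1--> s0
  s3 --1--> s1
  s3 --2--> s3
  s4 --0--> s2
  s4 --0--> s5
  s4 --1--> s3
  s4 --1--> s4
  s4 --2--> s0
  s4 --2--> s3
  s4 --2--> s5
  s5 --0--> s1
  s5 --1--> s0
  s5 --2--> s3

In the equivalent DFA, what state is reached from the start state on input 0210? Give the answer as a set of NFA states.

Start: {s0}.
δ(s0,0) = {s0, s1, s3, s4}.
Union: {s0, s1, s3, s4}.
After 0: {s0, s1, s3, s4}.
δ(s0,2) = {s1, s2}; δ(s1,2) = {s1, s4, s5}; δ(s3,2) = {s3}; δ(s4,2) = {s0, s3, s5}.
Union: {s0, s1, s2, s3, s4, s5}.
After 2: {s0, s1, s2, s3, s4, s5}.
δ(s0,1) = {s1, s3, s5}; δ(s1,1) = {s1, s4, s5}; δ(s2,1) = {s4, s5}; δ(s3,1) = {s0, s1}; δ(s4,1) = {s3, s4}; δ(s5,1) = {s0}.
Union: {s0, s1, s3, s4, s5}.
After 1: {s0, s1, s3, s4, s5}.
δ(s0,0) = {s0, s1, s3, s4}; δ(s1,0) = {s1, s2, s3, s4}; δ(s3,0) = {s3}; δ(s4,0) = {s2, s5}; δ(s5,0) = {s1}.
Union: {s0, s1, s2, s3, s4, s5}.
After 0: {s0, s1, s2, s3, s4, s5}.

{s0, s1, s2, s3, s4, s5}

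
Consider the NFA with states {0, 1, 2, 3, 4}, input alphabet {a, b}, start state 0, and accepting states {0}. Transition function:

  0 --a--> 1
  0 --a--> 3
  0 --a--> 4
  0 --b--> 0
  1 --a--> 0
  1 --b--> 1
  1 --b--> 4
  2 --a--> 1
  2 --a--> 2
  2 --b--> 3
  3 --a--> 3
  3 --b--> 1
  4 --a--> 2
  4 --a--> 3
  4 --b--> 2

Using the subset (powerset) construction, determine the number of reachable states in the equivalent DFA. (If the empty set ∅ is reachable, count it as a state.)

Start state of the DFA: {0}.
{0} --a--> {1, 3, 4}  [new]
{0} --b--> {0}  [seen]
{1, 3, 4} --a--> {0, 2, 3}  [new]
{1, 3, 4} --b--> {1, 2, 4}  [new]
{0, 2, 3} --a--> {1, 2, 3, 4}  [new]
{0, 2, 3} --b--> {0, 1, 3}  [new]
{1, 2, 4} --a--> {0, 1, 2, 3}  [new]
{1, 2, 4} --b--> {1, 2, 3, 4}  [seen]
{1, 2, 3, 4} --a--> {0, 1, 2, 3}  [seen]
{1, 2, 3, 4} --b--> {1, 2, 3, 4}  [seen]
{0, 1, 3} --a--> {0, 1, 3, 4}  [new]
{0, 1, 3} --b--> {0, 1, 4}  [new]
{0, 1, 2, 3} --a--> {0, 1, 2, 3, 4}  [new]
{0, 1, 2, 3} --b--> {0, 1, 3, 4}  [seen]
{0, 1, 3, 4} --a--> {0, 1, 2, 3, 4}  [seen]
{0, 1, 3, 4} --b--> {0, 1, 2, 4}  [new]
{0, 1, 4} --a--> {0, 1, 2, 3, 4}  [seen]
{0, 1, 4} --b--> {0, 1, 2, 4}  [seen]
{0, 1, 2, 3, 4} --a--> {0, 1, 2, 3, 4}  [seen]
{0, 1, 2, 3, 4} --b--> {0, 1, 2, 3, 4}  [seen]
{0, 1, 2, 4} --a--> {0, 1, 2, 3, 4}  [seen]
{0, 1, 2, 4} --b--> {0, 1, 2, 3, 4}  [seen]
Reachable DFA states: {0}, {1, 3, 4}, {0, 2, 3}, {1, 2, 4}, {1, 2, 3, 4}, {0, 1, 3}, {0, 1, 2, 3}, {0, 1, 3, 4}, {0, 1, 4}, {0, 1, 2, 3, 4}, {0, 1, 2, 4}.

11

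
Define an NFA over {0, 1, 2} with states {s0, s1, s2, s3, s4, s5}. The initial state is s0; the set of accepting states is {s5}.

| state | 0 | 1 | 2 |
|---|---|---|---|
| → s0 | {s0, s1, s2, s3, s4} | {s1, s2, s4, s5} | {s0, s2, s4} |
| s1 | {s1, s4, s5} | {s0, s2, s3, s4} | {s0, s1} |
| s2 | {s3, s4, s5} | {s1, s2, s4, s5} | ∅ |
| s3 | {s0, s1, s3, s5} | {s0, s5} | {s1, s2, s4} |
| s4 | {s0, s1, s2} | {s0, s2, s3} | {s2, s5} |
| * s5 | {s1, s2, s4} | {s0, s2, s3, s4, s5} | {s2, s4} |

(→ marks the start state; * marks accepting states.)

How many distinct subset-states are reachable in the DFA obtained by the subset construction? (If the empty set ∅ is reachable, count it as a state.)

7

Start state of the DFA: {s0}.
{s0} --0--> {s0, s1, s2, s3, s4}  [new]
{s0} --1--> {s1, s2, s4, s5}  [new]
{s0} --2--> {s0, s2, s4}  [new]
{s0, s1, s2, s3, s4} --0--> {s0, s1, s2, s3, s4, s5}  [new]
{s0, s1, s2, s3, s4} --1--> {s0, s1, s2, s3, s4, s5}  [seen]
{s0, s1, s2, s3, s4} --2--> {s0, s1, s2, s4, s5}  [new]
{s1, s2, s4, s5} --0--> {s0, s1, s2, s3, s4, s5}  [seen]
{s1, s2, s4, s5} --1--> {s0, s1, s2, s3, s4, s5}  [seen]
{s1, s2, s4, s5} --2--> {s0, s1, s2, s4, s5}  [seen]
{s0, s2, s4} --0--> {s0, s1, s2, s3, s4, s5}  [seen]
{s0, s2, s4} --1--> {s0, s1, s2, s3, s4, s5}  [seen]
{s0, s2, s4} --2--> {s0, s2, s4, s5}  [new]
{s0, s1, s2, s3, s4, s5} --0--> {s0, s1, s2, s3, s4, s5}  [seen]
{s0, s1, s2, s3, s4, s5} --1--> {s0, s1, s2, s3, s4, s5}  [seen]
{s0, s1, s2, s3, s4, s5} --2--> {s0, s1, s2, s4, s5}  [seen]
{s0, s1, s2, s4, s5} --0--> {s0, s1, s2, s3, s4, s5}  [seen]
{s0, s1, s2, s4, s5} --1--> {s0, s1, s2, s3, s4, s5}  [seen]
{s0, s1, s2, s4, s5} --2--> {s0, s1, s2, s4, s5}  [seen]
{s0, s2, s4, s5} --0--> {s0, s1, s2, s3, s4, s5}  [seen]
{s0, s2, s4, s5} --1--> {s0, s1, s2, s3, s4, s5}  [seen]
{s0, s2, s4, s5} --2--> {s0, s2, s4, s5}  [seen]
Reachable DFA states: {s0}, {s0, s1, s2, s3, s4}, {s1, s2, s4, s5}, {s0, s2, s4}, {s0, s1, s2, s3, s4, s5}, {s0, s1, s2, s4, s5}, {s0, s2, s4, s5}.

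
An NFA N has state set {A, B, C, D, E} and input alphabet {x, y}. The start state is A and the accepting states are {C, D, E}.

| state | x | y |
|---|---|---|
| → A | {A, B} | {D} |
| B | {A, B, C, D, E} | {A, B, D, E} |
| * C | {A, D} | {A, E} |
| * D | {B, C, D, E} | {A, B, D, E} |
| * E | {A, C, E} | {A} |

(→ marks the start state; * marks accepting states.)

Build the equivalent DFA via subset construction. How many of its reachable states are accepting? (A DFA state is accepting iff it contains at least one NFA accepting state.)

4

Start state of the DFA: {A}.
{A} --x--> {A, B}  [new]
{A} --y--> {D}  [new]
{A, B} --x--> {A, B, C, D, E}  [new]
{A, B} --y--> {A, B, D, E}  [new]
{D} --x--> {B, C, D, E}  [new]
{D} --y--> {A, B, D, E}  [seen]
{A, B, C, D, E} --x--> {A, B, C, D, E}  [seen]
{A, B, C, D, E} --y--> {A, B, D, E}  [seen]
{A, B, D, E} --x--> {A, B, C, D, E}  [seen]
{A, B, D, E} --y--> {A, B, D, E}  [seen]
{B, C, D, E} --x--> {A, B, C, D, E}  [seen]
{B, C, D, E} --y--> {A, B, D, E}  [seen]
Reachable DFA states: {A}, {A, B}, {D}, {A, B, C, D, E}, {A, B, D, E}, {B, C, D, E}.
Accepting DFA states (contain an NFA accepting state): {D}, {A, B, C, D, E}, {A, B, D, E}, {B, C, D, E}.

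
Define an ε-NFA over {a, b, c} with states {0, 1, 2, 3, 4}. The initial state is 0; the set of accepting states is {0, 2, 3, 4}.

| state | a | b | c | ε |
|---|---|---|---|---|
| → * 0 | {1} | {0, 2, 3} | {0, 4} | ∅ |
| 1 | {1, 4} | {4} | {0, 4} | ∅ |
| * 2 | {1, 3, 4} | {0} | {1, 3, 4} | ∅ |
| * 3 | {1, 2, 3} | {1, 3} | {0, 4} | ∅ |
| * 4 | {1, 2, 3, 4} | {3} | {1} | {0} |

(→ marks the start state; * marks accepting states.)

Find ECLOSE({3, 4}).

Begin with {3, 4}.
4 →ε {0}; add 0.
ε-closure = {0, 3, 4}.

{0, 3, 4}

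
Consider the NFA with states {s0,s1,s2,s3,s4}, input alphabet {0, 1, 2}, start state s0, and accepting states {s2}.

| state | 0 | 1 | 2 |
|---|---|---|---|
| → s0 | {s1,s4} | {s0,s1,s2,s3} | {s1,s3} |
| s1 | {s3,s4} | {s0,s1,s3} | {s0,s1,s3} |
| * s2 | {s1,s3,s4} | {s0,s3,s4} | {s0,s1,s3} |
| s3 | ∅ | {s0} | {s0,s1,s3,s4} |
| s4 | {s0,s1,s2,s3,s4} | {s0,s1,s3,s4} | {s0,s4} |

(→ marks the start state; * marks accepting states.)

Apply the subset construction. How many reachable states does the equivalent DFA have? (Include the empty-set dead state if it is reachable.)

Start state of the DFA: {s0}.
{s0} --0--> {s1,s4}  [new]
{s0} --1--> {s0,s1,s2,s3}  [new]
{s0} --2--> {s1,s3}  [new]
{s1,s4} --0--> {s0,s1,s2,s3,s4}  [new]
{s1,s4} --1--> {s0,s1,s3,s4}  [new]
{s1,s4} --2--> {s0,s1,s3,s4}  [seen]
{s0,s1,s2,s3} --0--> {s1,s3,s4}  [new]
{s0,s1,s2,s3} --1--> {s0,s1,s2,s3,s4}  [seen]
{s0,s1,s2,s3} --2--> {s0,s1,s3,s4}  [seen]
{s1,s3} --0--> {s3,s4}  [new]
{s1,s3} --1--> {s0,s1,s3}  [new]
{s1,s3} --2--> {s0,s1,s3,s4}  [seen]
{s0,s1,s2,s3,s4} --0--> {s0,s1,s2,s3,s4}  [seen]
{s0,s1,s2,s3,s4} --1--> {s0,s1,s2,s3,s4}  [seen]
{s0,s1,s2,s3,s4} --2--> {s0,s1,s3,s4}  [seen]
{s0,s1,s3,s4} --0--> {s0,s1,s2,s3,s4}  [seen]
{s0,s1,s3,s4} --1--> {s0,s1,s2,s3,s4}  [seen]
{s0,s1,s3,s4} --2--> {s0,s1,s3,s4}  [seen]
{s1,s3,s4} --0--> {s0,s1,s2,s3,s4}  [seen]
{s1,s3,s4} --1--> {s0,s1,s3,s4}  [seen]
{s1,s3,s4} --2--> {s0,s1,s3,s4}  [seen]
{s3,s4} --0--> {s0,s1,s2,s3,s4}  [seen]
{s3,s4} --1--> {s0,s1,s3,s4}  [seen]
{s3,s4} --2--> {s0,s1,s3,s4}  [seen]
{s0,s1,s3} --0--> {s1,s3,s4}  [seen]
{s0,s1,s3} --1--> {s0,s1,s2,s3}  [seen]
{s0,s1,s3} --2--> {s0,s1,s3,s4}  [seen]
Reachable DFA states: {s0}, {s1,s4}, {s0,s1,s2,s3}, {s1,s3}, {s0,s1,s2,s3,s4}, {s0,s1,s3,s4}, {s1,s3,s4}, {s3,s4}, {s0,s1,s3}.

9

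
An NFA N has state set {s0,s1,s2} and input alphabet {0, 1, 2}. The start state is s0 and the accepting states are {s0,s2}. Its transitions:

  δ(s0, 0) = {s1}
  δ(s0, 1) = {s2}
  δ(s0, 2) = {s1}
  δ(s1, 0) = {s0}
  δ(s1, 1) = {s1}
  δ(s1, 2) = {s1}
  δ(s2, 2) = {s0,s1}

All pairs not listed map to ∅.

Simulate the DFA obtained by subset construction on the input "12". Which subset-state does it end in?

{s0,s1}

Start: {s0}.
δ(s0,1) = {s2}.
Union: {s2}.
After 1: {s2}.
δ(s2,2) = {s0,s1}.
Union: {s0,s1}.
After 2: {s0,s1}.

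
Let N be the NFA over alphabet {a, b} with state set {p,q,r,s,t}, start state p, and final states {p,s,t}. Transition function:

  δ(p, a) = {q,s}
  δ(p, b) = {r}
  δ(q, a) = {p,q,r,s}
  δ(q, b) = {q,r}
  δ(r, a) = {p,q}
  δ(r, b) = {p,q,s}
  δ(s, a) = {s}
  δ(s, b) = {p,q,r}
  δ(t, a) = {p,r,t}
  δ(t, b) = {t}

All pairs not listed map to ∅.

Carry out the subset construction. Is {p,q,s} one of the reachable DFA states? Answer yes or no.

Start state of the DFA: {p}.
{p} --a--> {q,s}  [new]
{p} --b--> {r}  [new]
{q,s} --a--> {p,q,r,s}  [new]
{q,s} --b--> {p,q,r}  [new]
{r} --a--> {p,q}  [new]
{r} --b--> {p,q,s}  [new]
{p,q,r,s} --a--> {p,q,r,s}  [seen]
{p,q,r,s} --b--> {p,q,r,s}  [seen]
{p,q,r} --a--> {p,q,r,s}  [seen]
{p,q,r} --b--> {p,q,r,s}  [seen]
{p,q} --a--> {p,q,r,s}  [seen]
{p,q} --b--> {q,r}  [new]
{p,q,s} --a--> {p,q,r,s}  [seen]
{p,q,s} --b--> {p,q,r}  [seen]
{q,r} --a--> {p,q,r,s}  [seen]
{q,r} --b--> {p,q,r,s}  [seen]
Reachable DFA states: {p}, {q,s}, {r}, {p,q,r,s}, {p,q,r}, {p,q}, {p,q,s}, {q,r}.
{p,q,s} is among them.

yes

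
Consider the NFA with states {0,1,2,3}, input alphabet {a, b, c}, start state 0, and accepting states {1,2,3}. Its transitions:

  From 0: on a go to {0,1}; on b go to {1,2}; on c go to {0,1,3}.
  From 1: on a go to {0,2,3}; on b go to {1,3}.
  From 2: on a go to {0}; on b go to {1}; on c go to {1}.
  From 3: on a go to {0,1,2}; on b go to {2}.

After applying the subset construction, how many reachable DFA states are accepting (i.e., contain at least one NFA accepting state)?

9

Start state of the DFA: {0}.
{0} --a--> {0,1}  [new]
{0} --b--> {1,2}  [new]
{0} --c--> {0,1,3}  [new]
{0,1} --a--> {0,1,2,3}  [new]
{0,1} --b--> {1,2,3}  [new]
{0,1} --c--> {0,1,3}  [seen]
{1,2} --a--> {0,2,3}  [new]
{1,2} --b--> {1,3}  [new]
{1,2} --c--> {1}  [new]
{0,1,3} --a--> {0,1,2,3}  [seen]
{0,1,3} --b--> {1,2,3}  [seen]
{0,1,3} --c--> {0,1,3}  [seen]
{0,1,2,3} --a--> {0,1,2,3}  [seen]
{0,1,2,3} --b--> {1,2,3}  [seen]
{0,1,2,3} --c--> {0,1,3}  [seen]
{1,2,3} --a--> {0,1,2,3}  [seen]
{1,2,3} --b--> {1,2,3}  [seen]
{1,2,3} --c--> {1}  [seen]
{0,2,3} --a--> {0,1,2}  [new]
{0,2,3} --b--> {1,2}  [seen]
{0,2,3} --c--> {0,1,3}  [seen]
{1,3} --a--> {0,1,2,3}  [seen]
{1,3} --b--> {1,2,3}  [seen]
{1,3} --c--> ∅  [new]
{1} --a--> {0,2,3}  [seen]
{1} --b--> {1,3}  [seen]
{1} --c--> ∅  [seen]
{0,1,2} --a--> {0,1,2,3}  [seen]
{0,1,2} --b--> {1,2,3}  [seen]
{0,1,2} --c--> {0,1,3}  [seen]
∅ --a--> ∅  [seen]
∅ --b--> ∅  [seen]
∅ --c--> ∅  [seen]
Reachable DFA states: {0}, {0,1}, {1,2}, {0,1,3}, {0,1,2,3}, {1,2,3}, {0,2,3}, {1,3}, {1}, {0,1,2}, ∅.
Accepting DFA states (contain an NFA accepting state): {0,1}, {1,2}, {0,1,3}, {0,1,2,3}, {1,2,3}, {0,2,3}, {1,3}, {1}, {0,1,2}.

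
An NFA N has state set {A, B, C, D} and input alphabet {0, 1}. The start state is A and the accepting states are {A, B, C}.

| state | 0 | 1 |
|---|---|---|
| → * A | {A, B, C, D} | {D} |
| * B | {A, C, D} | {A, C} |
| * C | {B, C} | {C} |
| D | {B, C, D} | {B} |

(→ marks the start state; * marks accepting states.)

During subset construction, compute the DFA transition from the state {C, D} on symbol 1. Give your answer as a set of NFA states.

δ(C,1) = {C}; δ(D,1) = {B}.
Union: {B, C}.

{B, C}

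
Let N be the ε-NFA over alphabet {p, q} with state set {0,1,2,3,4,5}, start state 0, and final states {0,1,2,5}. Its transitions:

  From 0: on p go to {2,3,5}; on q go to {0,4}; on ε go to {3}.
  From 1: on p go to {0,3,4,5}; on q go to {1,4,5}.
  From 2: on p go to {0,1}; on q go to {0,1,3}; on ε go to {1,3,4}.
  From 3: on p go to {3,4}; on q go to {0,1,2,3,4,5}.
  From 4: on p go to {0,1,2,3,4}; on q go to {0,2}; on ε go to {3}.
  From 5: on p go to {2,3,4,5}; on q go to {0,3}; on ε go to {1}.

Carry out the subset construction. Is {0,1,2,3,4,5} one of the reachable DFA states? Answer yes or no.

yes

Start state of the DFA: {0,3} (ε-closure of the NFA start).
{0,3} --p--> {1,2,3,4,5}  [new]
{0,3} --q--> {0,1,2,3,4,5}  [new]
{1,2,3,4,5} --p--> {0,1,2,3,4,5}  [seen]
{1,2,3,4,5} --q--> {0,1,2,3,4,5}  [seen]
{0,1,2,3,4,5} --p--> {0,1,2,3,4,5}  [seen]
{0,1,2,3,4,5} --q--> {0,1,2,3,4,5}  [seen]
Reachable DFA states: {0,3}, {1,2,3,4,5}, {0,1,2,3,4,5}.
{0,1,2,3,4,5} is among them.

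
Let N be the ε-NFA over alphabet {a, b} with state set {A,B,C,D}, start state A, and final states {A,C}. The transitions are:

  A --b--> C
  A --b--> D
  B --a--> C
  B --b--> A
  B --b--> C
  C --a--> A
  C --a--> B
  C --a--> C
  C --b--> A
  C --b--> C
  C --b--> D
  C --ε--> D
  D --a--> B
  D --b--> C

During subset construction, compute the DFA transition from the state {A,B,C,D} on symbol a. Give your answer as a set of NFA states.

{A,B,C,D}

δ(A,a) = ∅; δ(B,a) = {C}; δ(C,a) = {A,B,C}; δ(D,a) = {B}.
Union: {A,B,C}.
ε-closure gives {A,B,C,D}.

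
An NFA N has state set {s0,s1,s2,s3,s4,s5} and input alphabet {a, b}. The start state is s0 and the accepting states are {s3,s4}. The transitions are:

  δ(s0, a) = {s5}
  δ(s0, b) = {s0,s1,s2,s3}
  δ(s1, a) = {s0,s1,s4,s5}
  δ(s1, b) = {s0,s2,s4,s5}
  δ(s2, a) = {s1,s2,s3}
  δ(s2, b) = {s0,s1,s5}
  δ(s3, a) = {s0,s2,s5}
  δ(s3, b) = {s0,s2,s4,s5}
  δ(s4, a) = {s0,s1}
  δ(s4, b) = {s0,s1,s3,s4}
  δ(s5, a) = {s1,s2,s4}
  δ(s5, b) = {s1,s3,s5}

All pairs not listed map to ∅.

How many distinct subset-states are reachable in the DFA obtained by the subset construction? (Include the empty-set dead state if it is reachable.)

7

Start state of the DFA: {s0}.
{s0} --a--> {s5}  [new]
{s0} --b--> {s0,s1,s2,s3}  [new]
{s5} --a--> {s1,s2,s4}  [new]
{s5} --b--> {s1,s3,s5}  [new]
{s0,s1,s2,s3} --a--> {s0,s1,s2,s3,s4,s5}  [new]
{s0,s1,s2,s3} --b--> {s0,s1,s2,s3,s4,s5}  [seen]
{s1,s2,s4} --a--> {s0,s1,s2,s3,s4,s5}  [seen]
{s1,s2,s4} --b--> {s0,s1,s2,s3,s4,s5}  [seen]
{s1,s3,s5} --a--> {s0,s1,s2,s4,s5}  [new]
{s1,s3,s5} --b--> {s0,s1,s2,s3,s4,s5}  [seen]
{s0,s1,s2,s3,s4,s5} --a--> {s0,s1,s2,s3,s4,s5}  [seen]
{s0,s1,s2,s3,s4,s5} --b--> {s0,s1,s2,s3,s4,s5}  [seen]
{s0,s1,s2,s4,s5} --a--> {s0,s1,s2,s3,s4,s5}  [seen]
{s0,s1,s2,s4,s5} --b--> {s0,s1,s2,s3,s4,s5}  [seen]
Reachable DFA states: {s0}, {s5}, {s0,s1,s2,s3}, {s1,s2,s4}, {s1,s3,s5}, {s0,s1,s2,s3,s4,s5}, {s0,s1,s2,s4,s5}.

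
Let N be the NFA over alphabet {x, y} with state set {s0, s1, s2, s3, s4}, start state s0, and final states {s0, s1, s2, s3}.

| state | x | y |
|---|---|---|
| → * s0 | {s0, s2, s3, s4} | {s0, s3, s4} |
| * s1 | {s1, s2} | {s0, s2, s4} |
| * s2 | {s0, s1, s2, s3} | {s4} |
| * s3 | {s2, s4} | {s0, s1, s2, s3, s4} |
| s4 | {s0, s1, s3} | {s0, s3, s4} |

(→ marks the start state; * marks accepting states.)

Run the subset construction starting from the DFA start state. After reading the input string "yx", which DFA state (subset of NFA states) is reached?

{s0, s1, s2, s3, s4}

Start: {s0}.
δ(s0,y) = {s0, s3, s4}.
Union: {s0, s3, s4}.
After y: {s0, s3, s4}.
δ(s0,x) = {s0, s2, s3, s4}; δ(s3,x) = {s2, s4}; δ(s4,x) = {s0, s1, s3}.
Union: {s0, s1, s2, s3, s4}.
After x: {s0, s1, s2, s3, s4}.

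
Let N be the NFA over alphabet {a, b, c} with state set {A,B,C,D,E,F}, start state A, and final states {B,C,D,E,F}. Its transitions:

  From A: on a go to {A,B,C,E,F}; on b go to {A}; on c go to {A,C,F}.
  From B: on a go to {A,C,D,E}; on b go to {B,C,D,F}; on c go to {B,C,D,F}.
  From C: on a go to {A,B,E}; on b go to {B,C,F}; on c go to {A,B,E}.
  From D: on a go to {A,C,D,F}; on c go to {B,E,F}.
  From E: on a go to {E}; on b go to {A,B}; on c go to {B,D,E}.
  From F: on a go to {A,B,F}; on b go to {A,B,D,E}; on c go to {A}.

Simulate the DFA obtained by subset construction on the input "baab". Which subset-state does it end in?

Start: {A}.
δ(A,b) = {A}.
Union: {A}.
After b: {A}.
δ(A,a) = {A,B,C,E,F}.
Union: {A,B,C,E,F}.
After a: {A,B,C,E,F}.
δ(A,a) = {A,B,C,E,F}; δ(B,a) = {A,C,D,E}; δ(C,a) = {A,B,E}; δ(E,a) = {E}; δ(F,a) = {A,B,F}.
Union: {A,B,C,D,E,F}.
After a: {A,B,C,D,E,F}.
δ(A,b) = {A}; δ(B,b) = {B,C,D,F}; δ(C,b) = {B,C,F}; δ(D,b) = ∅; δ(E,b) = {A,B}; δ(F,b) = {A,B,D,E}.
Union: {A,B,C,D,E,F}.
After b: {A,B,C,D,E,F}.

{A,B,C,D,E,F}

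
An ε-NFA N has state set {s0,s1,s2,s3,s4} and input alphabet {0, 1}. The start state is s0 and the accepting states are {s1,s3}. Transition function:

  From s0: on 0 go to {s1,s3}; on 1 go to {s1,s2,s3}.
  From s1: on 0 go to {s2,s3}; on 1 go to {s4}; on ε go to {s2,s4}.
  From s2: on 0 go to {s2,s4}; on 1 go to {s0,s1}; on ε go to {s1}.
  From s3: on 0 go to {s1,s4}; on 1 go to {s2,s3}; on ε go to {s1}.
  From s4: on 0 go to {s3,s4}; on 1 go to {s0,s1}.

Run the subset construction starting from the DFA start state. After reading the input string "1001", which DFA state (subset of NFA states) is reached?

Start: {s0}.
δ(s0,1) = {s1,s2,s3}.
Union: {s1,s2,s3}.
ε-closure gives {s1,s2,s3,s4}.
After 1: {s1,s2,s3,s4}.
δ(s1,0) = {s2,s3}; δ(s2,0) = {s2,s4}; δ(s3,0) = {s1,s4}; δ(s4,0) = {s3,s4}.
Union: {s1,s2,s3,s4}.
After 0: {s1,s2,s3,s4}.
δ(s1,0) = {s2,s3}; δ(s2,0) = {s2,s4}; δ(s3,0) = {s1,s4}; δ(s4,0) = {s3,s4}.
Union: {s1,s2,s3,s4}.
After 0: {s1,s2,s3,s4}.
δ(s1,1) = {s4}; δ(s2,1) = {s0,s1}; δ(s3,1) = {s2,s3}; δ(s4,1) = {s0,s1}.
Union: {s0,s1,s2,s3,s4}.
After 1: {s0,s1,s2,s3,s4}.

{s0,s1,s2,s3,s4}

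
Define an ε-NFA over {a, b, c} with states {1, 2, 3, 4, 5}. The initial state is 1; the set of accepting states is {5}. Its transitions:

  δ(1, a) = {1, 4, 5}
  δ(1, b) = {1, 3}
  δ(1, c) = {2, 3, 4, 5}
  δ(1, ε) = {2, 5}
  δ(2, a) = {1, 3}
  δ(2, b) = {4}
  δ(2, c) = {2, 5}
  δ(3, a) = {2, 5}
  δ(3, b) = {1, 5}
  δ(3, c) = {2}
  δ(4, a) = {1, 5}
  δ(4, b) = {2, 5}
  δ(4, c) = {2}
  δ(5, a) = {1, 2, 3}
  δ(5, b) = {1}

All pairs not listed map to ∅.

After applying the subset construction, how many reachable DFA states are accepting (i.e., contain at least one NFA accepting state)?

Start state of the DFA: {1, 2, 5} (ε-closure of the NFA start).
{1, 2, 5} --a--> {1, 2, 3, 4, 5}  [new]
{1, 2, 5} --b--> {1, 2, 3, 4, 5}  [seen]
{1, 2, 5} --c--> {2, 3, 4, 5}  [new]
{1, 2, 3, 4, 5} --a--> {1, 2, 3, 4, 5}  [seen]
{1, 2, 3, 4, 5} --b--> {1, 2, 3, 4, 5}  [seen]
{1, 2, 3, 4, 5} --c--> {2, 3, 4, 5}  [seen]
{2, 3, 4, 5} --a--> {1, 2, 3, 5}  [new]
{2, 3, 4, 5} --b--> {1, 2, 4, 5}  [new]
{2, 3, 4, 5} --c--> {2, 5}  [new]
{1, 2, 3, 5} --a--> {1, 2, 3, 4, 5}  [seen]
{1, 2, 3, 5} --b--> {1, 2, 3, 4, 5}  [seen]
{1, 2, 3, 5} --c--> {2, 3, 4, 5}  [seen]
{1, 2, 4, 5} --a--> {1, 2, 3, 4, 5}  [seen]
{1, 2, 4, 5} --b--> {1, 2, 3, 4, 5}  [seen]
{1, 2, 4, 5} --c--> {2, 3, 4, 5}  [seen]
{2, 5} --a--> {1, 2, 3, 5}  [seen]
{2, 5} --b--> {1, 2, 4, 5}  [seen]
{2, 5} --c--> {2, 5}  [seen]
Reachable DFA states: {1, 2, 5}, {1, 2, 3, 4, 5}, {2, 3, 4, 5}, {1, 2, 3, 5}, {1, 2, 4, 5}, {2, 5}.
Accepting DFA states (contain an NFA accepting state): {1, 2, 5}, {1, 2, 3, 4, 5}, {2, 3, 4, 5}, {1, 2, 3, 5}, {1, 2, 4, 5}, {2, 5}.

6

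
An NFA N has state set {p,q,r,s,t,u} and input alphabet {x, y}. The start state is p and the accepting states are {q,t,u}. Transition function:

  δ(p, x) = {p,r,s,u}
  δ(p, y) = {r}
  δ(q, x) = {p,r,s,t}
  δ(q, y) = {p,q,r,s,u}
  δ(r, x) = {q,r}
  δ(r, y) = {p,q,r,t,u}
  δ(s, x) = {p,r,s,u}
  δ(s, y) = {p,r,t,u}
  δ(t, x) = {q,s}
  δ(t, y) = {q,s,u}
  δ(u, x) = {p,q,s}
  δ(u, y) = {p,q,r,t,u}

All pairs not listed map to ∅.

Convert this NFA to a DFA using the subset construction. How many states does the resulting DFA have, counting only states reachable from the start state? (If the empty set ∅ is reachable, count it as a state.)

Start state of the DFA: {p}.
{p} --x--> {p,r,s,u}  [new]
{p} --y--> {r}  [new]
{p,r,s,u} --x--> {p,q,r,s,u}  [new]
{p,r,s,u} --y--> {p,q,r,t,u}  [new]
{r} --x--> {q,r}  [new]
{r} --y--> {p,q,r,t,u}  [seen]
{p,q,r,s,u} --x--> {p,q,r,s,t,u}  [new]
{p,q,r,s,u} --y--> {p,q,r,s,t,u}  [seen]
{p,q,r,t,u} --x--> {p,q,r,s,t,u}  [seen]
{p,q,r,t,u} --y--> {p,q,r,s,t,u}  [seen]
{q,r} --x--> {p,q,r,s,t}  [new]
{q,r} --y--> {p,q,r,s,t,u}  [seen]
{p,q,r,s,t,u} --x--> {p,q,r,s,t,u}  [seen]
{p,q,r,s,t,u} --y--> {p,q,r,s,t,u}  [seen]
{p,q,r,s,t} --x--> {p,q,r,s,t,u}  [seen]
{p,q,r,s,t} --y--> {p,q,r,s,t,u}  [seen]
Reachable DFA states: {p}, {p,r,s,u}, {r}, {p,q,r,s,u}, {p,q,r,t,u}, {q,r}, {p,q,r,s,t,u}, {p,q,r,s,t}.

8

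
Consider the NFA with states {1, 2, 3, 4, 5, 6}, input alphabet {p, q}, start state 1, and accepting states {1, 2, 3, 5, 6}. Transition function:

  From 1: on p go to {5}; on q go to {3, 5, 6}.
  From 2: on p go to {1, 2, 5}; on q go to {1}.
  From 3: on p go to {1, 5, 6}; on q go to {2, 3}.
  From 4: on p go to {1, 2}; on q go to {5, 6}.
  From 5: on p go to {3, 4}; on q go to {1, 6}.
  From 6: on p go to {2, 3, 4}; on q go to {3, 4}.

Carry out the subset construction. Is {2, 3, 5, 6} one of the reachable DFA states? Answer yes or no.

yes

Start state of the DFA: {1}.
{1} --p--> {5}  [new]
{1} --q--> {3, 5, 6}  [new]
{5} --p--> {3, 4}  [new]
{5} --q--> {1, 6}  [new]
{3, 5, 6} --p--> {1, 2, 3, 4, 5, 6}  [new]
{3, 5, 6} --q--> {1, 2, 3, 4, 6}  [new]
{3, 4} --p--> {1, 2, 5, 6}  [new]
{3, 4} --q--> {2, 3, 5, 6}  [new]
{1, 6} --p--> {2, 3, 4, 5}  [new]
{1, 6} --q--> {3, 4, 5, 6}  [new]
{1, 2, 3, 4, 5, 6} --p--> {1, 2, 3, 4, 5, 6}  [seen]
{1, 2, 3, 4, 5, 6} --q--> {1, 2, 3, 4, 5, 6}  [seen]
{1, 2, 3, 4, 6} --p--> {1, 2, 3, 4, 5, 6}  [seen]
{1, 2, 3, 4, 6} --q--> {1, 2, 3, 4, 5, 6}  [seen]
{1, 2, 5, 6} --p--> {1, 2, 3, 4, 5}  [new]
{1, 2, 5, 6} --q--> {1, 3, 4, 5, 6}  [new]
{2, 3, 5, 6} --p--> {1, 2, 3, 4, 5, 6}  [seen]
{2, 3, 5, 6} --q--> {1, 2, 3, 4, 6}  [seen]
{2, 3, 4, 5} --p--> {1, 2, 3, 4, 5, 6}  [seen]
{2, 3, 4, 5} --q--> {1, 2, 3, 5, 6}  [new]
{3, 4, 5, 6} --p--> {1, 2, 3, 4, 5, 6}  [seen]
{3, 4, 5, 6} --q--> {1, 2, 3, 4, 5, 6}  [seen]
{1, 2, 3, 4, 5} --p--> {1, 2, 3, 4, 5, 6}  [seen]
{1, 2, 3, 4, 5} --q--> {1, 2, 3, 5, 6}  [seen]
{1, 3, 4, 5, 6} --p--> {1, 2, 3, 4, 5, 6}  [seen]
{1, 3, 4, 5, 6} --q--> {1, 2, 3, 4, 5, 6}  [seen]
{1, 2, 3, 5, 6} --p--> {1, 2, 3, 4, 5, 6}  [seen]
{1, 2, 3, 5, 6} --q--> {1, 2, 3, 4, 5, 6}  [seen]
Reachable DFA states: {1}, {5}, {3, 5, 6}, {3, 4}, {1, 6}, {1, 2, 3, 4, 5, 6}, {1, 2, 3, 4, 6}, {1, 2, 5, 6}, {2, 3, 5, 6}, {2, 3, 4, 5}, {3, 4, 5, 6}, {1, 2, 3, 4, 5}, {1, 3, 4, 5, 6}, {1, 2, 3, 5, 6}.
{2, 3, 5, 6} is among them.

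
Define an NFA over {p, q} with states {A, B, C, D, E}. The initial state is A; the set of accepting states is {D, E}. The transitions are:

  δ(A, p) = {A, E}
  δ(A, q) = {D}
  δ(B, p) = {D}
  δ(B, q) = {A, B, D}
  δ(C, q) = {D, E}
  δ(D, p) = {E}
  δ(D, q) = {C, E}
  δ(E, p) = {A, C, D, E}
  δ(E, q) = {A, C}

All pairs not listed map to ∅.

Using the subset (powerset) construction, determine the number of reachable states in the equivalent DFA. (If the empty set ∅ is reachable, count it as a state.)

11

Start state of the DFA: {A}.
{A} --p--> {A, E}  [new]
{A} --q--> {D}  [new]
{A, E} --p--> {A, C, D, E}  [new]
{A, E} --q--> {A, C, D}  [new]
{D} --p--> {E}  [new]
{D} --q--> {C, E}  [new]
{A, C, D, E} --p--> {A, C, D, E}  [seen]
{A, C, D, E} --q--> {A, C, D, E}  [seen]
{A, C, D} --p--> {A, E}  [seen]
{A, C, D} --q--> {C, D, E}  [new]
{E} --p--> {A, C, D, E}  [seen]
{E} --q--> {A, C}  [new]
{C, E} --p--> {A, C, D, E}  [seen]
{C, E} --q--> {A, C, D, E}  [seen]
{C, D, E} --p--> {A, C, D, E}  [seen]
{C, D, E} --q--> {A, C, D, E}  [seen]
{A, C} --p--> {A, E}  [seen]
{A, C} --q--> {D, E}  [new]
{D, E} --p--> {A, C, D, E}  [seen]
{D, E} --q--> {A, C, E}  [new]
{A, C, E} --p--> {A, C, D, E}  [seen]
{A, C, E} --q--> {A, C, D, E}  [seen]
Reachable DFA states: {A}, {A, E}, {D}, {A, C, D, E}, {A, C, D}, {E}, {C, E}, {C, D, E}, {A, C}, {D, E}, {A, C, E}.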